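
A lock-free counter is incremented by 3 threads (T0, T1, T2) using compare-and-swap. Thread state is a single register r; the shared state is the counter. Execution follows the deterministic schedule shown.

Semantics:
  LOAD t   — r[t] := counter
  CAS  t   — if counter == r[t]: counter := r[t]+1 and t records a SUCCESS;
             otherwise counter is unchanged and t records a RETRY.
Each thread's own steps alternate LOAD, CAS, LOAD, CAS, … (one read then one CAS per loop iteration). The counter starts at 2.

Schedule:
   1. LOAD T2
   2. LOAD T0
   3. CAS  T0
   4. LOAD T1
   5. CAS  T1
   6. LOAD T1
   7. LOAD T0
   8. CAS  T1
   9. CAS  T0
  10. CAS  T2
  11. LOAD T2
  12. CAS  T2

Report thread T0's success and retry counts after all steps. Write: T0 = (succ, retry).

T0 = (1, 1)

T2 LOAD — after: cnt=2, r=2 — load
T0 LOAD — after: cnt=2, r=2 — load
T0 CAS — after: cnt=3, r=2 — ok
T1 LOAD — after: cnt=3, r=3 — load
T1 CAS — after: cnt=4, r=3 — ok
T1 LOAD — after: cnt=4, r=4 — load
T0 LOAD — after: cnt=4, r=4 — load
T1 CAS — after: cnt=5, r=4 — ok
T0 CAS — after: cnt=5, r=4 — retry
T2 CAS — after: cnt=5, r=2 — retry
T2 LOAD — after: cnt=5, r=5 — load
T2 CAS — after: cnt=6, r=5 — ok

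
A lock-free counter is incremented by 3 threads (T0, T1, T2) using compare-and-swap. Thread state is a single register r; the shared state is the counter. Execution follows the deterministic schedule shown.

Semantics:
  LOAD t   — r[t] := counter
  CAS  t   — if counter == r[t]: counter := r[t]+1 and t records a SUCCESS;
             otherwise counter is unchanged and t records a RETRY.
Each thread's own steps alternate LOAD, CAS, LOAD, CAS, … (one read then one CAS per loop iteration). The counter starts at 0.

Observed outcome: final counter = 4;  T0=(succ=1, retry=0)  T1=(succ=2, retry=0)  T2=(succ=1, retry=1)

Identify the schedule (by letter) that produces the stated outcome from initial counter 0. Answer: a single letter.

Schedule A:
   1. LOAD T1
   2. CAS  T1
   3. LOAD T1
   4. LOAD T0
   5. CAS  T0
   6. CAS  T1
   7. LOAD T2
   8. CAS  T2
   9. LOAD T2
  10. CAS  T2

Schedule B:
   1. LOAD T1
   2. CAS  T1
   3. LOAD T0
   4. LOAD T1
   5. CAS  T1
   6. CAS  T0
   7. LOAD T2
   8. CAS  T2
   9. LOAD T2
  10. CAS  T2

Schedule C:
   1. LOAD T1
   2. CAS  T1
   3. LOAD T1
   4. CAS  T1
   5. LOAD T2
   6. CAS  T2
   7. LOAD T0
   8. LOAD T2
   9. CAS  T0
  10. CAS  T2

Simulating candidate C:
[1] T1.load  rd  (counter 0, T1.r 0)
[2] T1.cas  hit  (counter 1, T1.r 0)
[3] T1.load  rd  (counter 1, T1.r 1)
[4] T1.cas  hit  (counter 2, T1.r 1)
[5] T2.load  rd  (counter 2, T2.r 2)
[6] T2.cas  hit  (counter 3, T2.r 2)
[7] T0.load  rd  (counter 3, T0.r 3)
[8] T2.load  rd  (counter 3, T2.r 3)
[9] T0.cas  hit  (counter 4, T0.r 3)
[10] T2.cas  miss  (counter 4, T2.r 3)

C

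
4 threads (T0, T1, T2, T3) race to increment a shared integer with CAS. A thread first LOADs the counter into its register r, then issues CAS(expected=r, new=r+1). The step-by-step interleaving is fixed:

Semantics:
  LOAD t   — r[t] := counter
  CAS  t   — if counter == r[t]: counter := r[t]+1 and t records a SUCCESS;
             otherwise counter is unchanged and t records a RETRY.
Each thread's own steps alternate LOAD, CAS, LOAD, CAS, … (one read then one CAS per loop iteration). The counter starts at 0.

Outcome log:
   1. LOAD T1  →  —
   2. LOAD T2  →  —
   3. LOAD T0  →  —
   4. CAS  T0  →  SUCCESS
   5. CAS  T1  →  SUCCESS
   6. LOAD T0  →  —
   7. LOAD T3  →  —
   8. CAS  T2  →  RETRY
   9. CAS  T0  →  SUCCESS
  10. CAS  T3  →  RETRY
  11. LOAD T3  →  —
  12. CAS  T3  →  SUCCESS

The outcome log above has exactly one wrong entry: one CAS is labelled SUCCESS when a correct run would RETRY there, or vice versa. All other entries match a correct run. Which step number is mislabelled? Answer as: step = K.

Correct run:
[1] T1.load  rd  (counter 0, T1.r 0)
[2] T2.load  rd  (counter 0, T2.r 0)
[3] T0.load  rd  (counter 0, T0.r 0)
[4] T0.cas  hit  (counter 1, T0.r 0)
[5] T1.cas  miss  (counter 1, T1.r 0)
[6] T0.load  rd  (counter 1, T0.r 1)
[7] T3.load  rd  (counter 1, T3.r 1)
[8] T2.cas  miss  (counter 1, T2.r 0)
[9] T0.cas  hit  (counter 2, T0.r 1)
[10] T3.cas  miss  (counter 2, T3.r 1)
[11] T3.load  rd  (counter 2, T3.r 2)
[12] T3.cas  hit  (counter 3, T3.r 2)
Flip is step 5.

step = 5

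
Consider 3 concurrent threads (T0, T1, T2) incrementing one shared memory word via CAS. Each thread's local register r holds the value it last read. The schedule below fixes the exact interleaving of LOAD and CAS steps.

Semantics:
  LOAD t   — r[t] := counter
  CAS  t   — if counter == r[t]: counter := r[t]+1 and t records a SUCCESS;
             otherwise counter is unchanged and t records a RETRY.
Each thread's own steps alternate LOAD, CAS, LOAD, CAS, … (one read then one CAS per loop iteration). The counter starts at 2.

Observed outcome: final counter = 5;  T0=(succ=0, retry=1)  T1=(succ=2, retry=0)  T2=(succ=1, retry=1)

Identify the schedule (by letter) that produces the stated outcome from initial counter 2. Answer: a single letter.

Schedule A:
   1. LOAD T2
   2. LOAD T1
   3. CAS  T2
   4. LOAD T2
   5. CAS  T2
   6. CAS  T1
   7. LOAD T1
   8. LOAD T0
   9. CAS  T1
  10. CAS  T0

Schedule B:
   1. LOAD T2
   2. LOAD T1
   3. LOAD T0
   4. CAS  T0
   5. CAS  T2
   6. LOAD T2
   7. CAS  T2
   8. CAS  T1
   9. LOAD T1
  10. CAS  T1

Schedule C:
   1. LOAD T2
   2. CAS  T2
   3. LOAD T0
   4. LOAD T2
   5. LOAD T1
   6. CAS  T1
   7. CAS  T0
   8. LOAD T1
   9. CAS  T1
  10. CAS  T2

Simulating candidate C:
1. LOAD T2 → mem=2 r[T2]=2 [LOAD]
2. CAS T2 → mem=3 r[T2]=2 [OK]
3. LOAD T0 → mem=3 r[T0]=3 [LOAD]
4. LOAD T2 → mem=3 r[T2]=3 [LOAD]
5. LOAD T1 → mem=3 r[T1]=3 [LOAD]
6. CAS T1 → mem=4 r[T1]=3 [OK]
7. CAS T0 → mem=4 r[T0]=3 [RETRY]
8. LOAD T1 → mem=4 r[T1]=4 [LOAD]
9. CAS T1 → mem=5 r[T1]=4 [OK]
10. CAS T2 → mem=5 r[T2]=3 [RETRY]

C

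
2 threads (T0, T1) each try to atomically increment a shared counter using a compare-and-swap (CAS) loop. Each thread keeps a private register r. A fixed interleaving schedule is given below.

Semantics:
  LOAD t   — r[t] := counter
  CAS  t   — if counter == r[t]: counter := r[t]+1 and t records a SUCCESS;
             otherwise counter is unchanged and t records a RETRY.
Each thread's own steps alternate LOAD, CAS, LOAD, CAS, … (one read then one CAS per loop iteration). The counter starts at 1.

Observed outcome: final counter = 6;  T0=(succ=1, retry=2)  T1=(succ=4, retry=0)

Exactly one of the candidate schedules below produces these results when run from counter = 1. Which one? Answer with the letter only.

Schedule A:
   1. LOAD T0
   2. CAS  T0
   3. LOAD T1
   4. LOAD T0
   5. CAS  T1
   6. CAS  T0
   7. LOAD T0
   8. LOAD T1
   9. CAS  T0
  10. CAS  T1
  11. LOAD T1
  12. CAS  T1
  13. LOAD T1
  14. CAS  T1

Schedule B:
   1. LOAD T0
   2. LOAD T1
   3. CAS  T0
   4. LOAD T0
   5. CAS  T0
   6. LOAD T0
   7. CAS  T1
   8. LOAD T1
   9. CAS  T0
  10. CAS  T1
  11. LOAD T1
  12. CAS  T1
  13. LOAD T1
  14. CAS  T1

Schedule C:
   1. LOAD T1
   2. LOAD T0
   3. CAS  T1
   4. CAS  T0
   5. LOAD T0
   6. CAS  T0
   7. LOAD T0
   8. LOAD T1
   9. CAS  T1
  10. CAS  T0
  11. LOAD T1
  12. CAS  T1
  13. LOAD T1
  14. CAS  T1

C

Tracing schedule C:
T1 LOAD — after: cnt=1, r=1 — load
T0 LOAD — after: cnt=1, r=1 — load
T1 CAS — after: cnt=2, r=1 — ok
T0 CAS — after: cnt=2, r=1 — retry
T0 LOAD — after: cnt=2, r=2 — load
T0 CAS — after: cnt=3, r=2 — ok
T0 LOAD — after: cnt=3, r=3 — load
T1 LOAD — after: cnt=3, r=3 — load
T1 CAS — after: cnt=4, r=3 — ok
T0 CAS — after: cnt=4, r=3 — retry
T1 LOAD — after: cnt=4, r=4 — load
T1 CAS — after: cnt=5, r=4 — ok
T1 LOAD — after: cnt=5, r=5 — load
T1 CAS — after: cnt=6, r=5 — ok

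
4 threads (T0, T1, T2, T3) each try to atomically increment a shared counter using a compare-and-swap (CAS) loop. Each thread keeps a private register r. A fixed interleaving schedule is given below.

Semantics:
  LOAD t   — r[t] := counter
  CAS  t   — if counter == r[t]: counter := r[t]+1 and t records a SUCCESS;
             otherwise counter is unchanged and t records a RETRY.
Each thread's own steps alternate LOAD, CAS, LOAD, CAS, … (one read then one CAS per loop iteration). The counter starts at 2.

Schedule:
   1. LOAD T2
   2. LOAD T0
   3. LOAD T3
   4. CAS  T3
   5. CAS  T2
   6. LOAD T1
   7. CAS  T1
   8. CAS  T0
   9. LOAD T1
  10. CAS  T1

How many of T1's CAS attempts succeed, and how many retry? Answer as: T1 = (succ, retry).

   1) LOAD T2:  M=2  r_T2=2
   2) LOAD T0:  M=2  r_T0=2
   3) LOAD T3:  M=2  r_T3=2
   4) CAS  T3:  M=3  r_T3=2 ✓
   5) CAS  T2:  M=3  r_T2=2 ✗
   6) LOAD T1:  M=3  r_T1=3
   7) CAS  T1:  M=4  r_T1=3 ✓
   8) CAS  T0:  M=4  r_T0=2 ✗
   9) LOAD T1:  M=4  r_T1=4
  10) CAS  T1:  M=5  r_T1=4 ✓

T1 = (2, 0)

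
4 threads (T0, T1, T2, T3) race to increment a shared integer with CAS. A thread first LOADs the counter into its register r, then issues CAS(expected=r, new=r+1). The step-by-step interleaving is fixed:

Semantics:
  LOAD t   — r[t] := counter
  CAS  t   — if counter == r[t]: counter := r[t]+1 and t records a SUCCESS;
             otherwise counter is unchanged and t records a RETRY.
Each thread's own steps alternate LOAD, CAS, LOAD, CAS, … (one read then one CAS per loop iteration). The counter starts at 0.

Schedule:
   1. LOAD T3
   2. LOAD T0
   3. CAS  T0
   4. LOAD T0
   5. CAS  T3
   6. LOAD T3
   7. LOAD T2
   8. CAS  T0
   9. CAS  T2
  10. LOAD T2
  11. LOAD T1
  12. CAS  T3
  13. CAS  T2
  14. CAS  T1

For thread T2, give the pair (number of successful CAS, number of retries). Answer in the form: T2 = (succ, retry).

T2 = (1, 1)

step 1: T3 LOAD ⇒ load; ctr=0 reg=0
step 2: T0 LOAD ⇒ load; ctr=0 reg=0
step 3: T0 CAS ⇒ ok; ctr=1 reg=0
step 4: T0 LOAD ⇒ load; ctr=1 reg=1
step 5: T3 CAS ⇒ retry; ctr=1 reg=0
step 6: T3 LOAD ⇒ load; ctr=1 reg=1
step 7: T2 LOAD ⇒ load; ctr=1 reg=1
step 8: T0 CAS ⇒ ok; ctr=2 reg=1
step 9: T2 CAS ⇒ retry; ctr=2 reg=1
step 10: T2 LOAD ⇒ load; ctr=2 reg=2
step 11: T1 LOAD ⇒ load; ctr=2 reg=2
step 12: T3 CAS ⇒ retry; ctr=2 reg=1
step 13: T2 CAS ⇒ ok; ctr=3 reg=2
step 14: T1 CAS ⇒ retry; ctr=3 reg=2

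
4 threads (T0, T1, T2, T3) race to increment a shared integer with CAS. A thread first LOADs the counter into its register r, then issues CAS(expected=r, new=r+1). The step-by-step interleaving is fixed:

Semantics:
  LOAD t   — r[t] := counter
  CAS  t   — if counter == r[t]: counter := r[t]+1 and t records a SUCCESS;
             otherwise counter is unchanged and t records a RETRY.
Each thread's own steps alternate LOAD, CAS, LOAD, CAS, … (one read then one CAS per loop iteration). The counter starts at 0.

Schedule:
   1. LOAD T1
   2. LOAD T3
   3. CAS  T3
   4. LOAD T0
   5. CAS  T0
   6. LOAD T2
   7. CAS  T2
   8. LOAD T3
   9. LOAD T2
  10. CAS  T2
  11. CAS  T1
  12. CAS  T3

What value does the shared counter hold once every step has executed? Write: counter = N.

   1) LOAD T1:  M=0  r_T1=0
   2) LOAD T3:  M=0  r_T3=0
   3) CAS  T3:  M=1  r_T3=0 ✓
   4) LOAD T0:  M=1  r_T0=1
   5) CAS  T0:  M=2  r_T0=1 ✓
   6) LOAD T2:  M=2  r_T2=2
   7) CAS  T2:  M=3  r_T2=2 ✓
   8) LOAD T3:  M=3  r_T3=3
   9) LOAD T2:  M=3  r_T2=3
  10) CAS  T2:  M=4  r_T2=3 ✓
  11) CAS  T1:  M=4  r_T1=0 ✗
  12) CAS  T3:  M=4  r_T3=3 ✗

counter = 4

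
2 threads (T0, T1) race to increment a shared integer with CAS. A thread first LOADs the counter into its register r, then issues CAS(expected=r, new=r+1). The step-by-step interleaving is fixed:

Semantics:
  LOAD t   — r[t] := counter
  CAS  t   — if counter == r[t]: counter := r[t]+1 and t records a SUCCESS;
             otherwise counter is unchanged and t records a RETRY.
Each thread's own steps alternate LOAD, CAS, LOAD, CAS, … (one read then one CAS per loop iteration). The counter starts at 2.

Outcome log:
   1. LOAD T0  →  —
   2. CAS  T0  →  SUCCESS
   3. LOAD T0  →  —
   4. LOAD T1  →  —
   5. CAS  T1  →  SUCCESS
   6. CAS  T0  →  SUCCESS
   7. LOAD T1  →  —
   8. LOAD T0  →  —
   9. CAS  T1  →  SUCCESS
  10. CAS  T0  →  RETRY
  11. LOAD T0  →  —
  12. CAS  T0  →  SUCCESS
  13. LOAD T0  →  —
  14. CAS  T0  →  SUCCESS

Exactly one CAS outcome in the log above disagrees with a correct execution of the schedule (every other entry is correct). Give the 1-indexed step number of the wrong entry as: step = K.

step = 6

Reference trace:
   1) LOAD T0:  M=2  r_T0=2
   2) CAS  T0:  M=3  r_T0=2 ✓
   3) LOAD T0:  M=3  r_T0=3
   4) LOAD T1:  M=3  r_T1=3
   5) CAS  T1:  M=4  r_T1=3 ✓
   6) CAS  T0:  M=4  r_T0=3 ✗
   7) LOAD T1:  M=4  r_T1=4
   8) LOAD T0:  M=4  r_T0=4
   9) CAS  T1:  M=5  r_T1=4 ✓
  10) CAS  T0:  M=5  r_T0=4 ✗
  11) LOAD T0:  M=5  r_T0=5
  12) CAS  T0:  M=6  r_T0=5 ✓
  13) LOAD T0:  M=6  r_T0=6
  14) CAS  T0:  M=7  r_T0=6 ✓
Flip is step 6.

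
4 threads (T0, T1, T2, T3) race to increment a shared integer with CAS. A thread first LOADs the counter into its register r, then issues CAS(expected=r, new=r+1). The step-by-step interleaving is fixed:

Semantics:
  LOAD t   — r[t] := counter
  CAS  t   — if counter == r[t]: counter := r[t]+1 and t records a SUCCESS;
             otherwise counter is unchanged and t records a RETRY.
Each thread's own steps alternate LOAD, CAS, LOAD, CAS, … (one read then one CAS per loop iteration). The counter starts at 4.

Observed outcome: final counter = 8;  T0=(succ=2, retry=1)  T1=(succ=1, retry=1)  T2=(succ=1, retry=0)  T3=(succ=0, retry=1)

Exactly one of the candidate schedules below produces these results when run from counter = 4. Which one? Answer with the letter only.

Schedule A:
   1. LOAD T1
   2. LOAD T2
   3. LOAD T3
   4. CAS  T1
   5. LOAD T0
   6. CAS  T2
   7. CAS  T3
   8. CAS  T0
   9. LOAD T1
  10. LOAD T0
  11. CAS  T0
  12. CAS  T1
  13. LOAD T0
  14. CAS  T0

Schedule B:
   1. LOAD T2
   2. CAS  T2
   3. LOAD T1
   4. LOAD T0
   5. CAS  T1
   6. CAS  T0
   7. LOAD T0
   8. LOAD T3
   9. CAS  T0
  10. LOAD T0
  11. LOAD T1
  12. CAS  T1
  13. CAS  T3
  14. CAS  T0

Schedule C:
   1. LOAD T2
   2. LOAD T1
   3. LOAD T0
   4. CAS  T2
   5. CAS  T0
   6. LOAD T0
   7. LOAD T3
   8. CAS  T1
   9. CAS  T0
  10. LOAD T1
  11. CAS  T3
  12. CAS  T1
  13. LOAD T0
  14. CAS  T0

Tracing schedule C:
[1] T2.load  rd  (counter 4, T2.r 4)
[2] T1.load  rd  (counter 4, T1.r 4)
[3] T0.load  rd  (counter 4, T0.r 4)
[4] T2.cas  hit  (counter 5, T2.r 4)
[5] T0.cas  miss  (counter 5, T0.r 4)
[6] T0.load  rd  (counter 5, T0.r 5)
[7] T3.load  rd  (counter 5, T3.r 5)
[8] T1.cas  miss  (counter 5, T1.r 4)
[9] T0.cas  hit  (counter 6, T0.r 5)
[10] T1.load  rd  (counter 6, T1.r 6)
[11] T3.cas  miss  (counter 6, T3.r 5)
[12] T1.cas  hit  (counter 7, T1.r 6)
[13] T0.load  rd  (counter 7, T0.r 7)
[14] T0.cas  hit  (counter 8, T0.r 7)

C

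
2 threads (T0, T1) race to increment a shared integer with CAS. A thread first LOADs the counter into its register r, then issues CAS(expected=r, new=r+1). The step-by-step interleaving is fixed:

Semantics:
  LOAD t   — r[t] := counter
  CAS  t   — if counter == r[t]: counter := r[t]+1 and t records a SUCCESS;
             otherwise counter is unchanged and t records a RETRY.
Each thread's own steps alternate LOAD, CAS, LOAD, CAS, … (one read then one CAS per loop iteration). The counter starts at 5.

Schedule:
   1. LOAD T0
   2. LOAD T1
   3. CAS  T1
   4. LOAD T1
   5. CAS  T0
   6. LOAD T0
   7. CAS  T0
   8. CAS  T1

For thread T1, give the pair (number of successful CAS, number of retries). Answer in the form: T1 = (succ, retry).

T1 = (1, 1)

#1 T0 reads 5
#2 T1 reads 5
#3 T1 CAS(5→6) writes; counter now 6
#4 T1 reads 6
#5 T0 CAS(5→6) fails; counter now 6
#6 T0 reads 6
#7 T0 CAS(6→7) writes; counter now 7
#8 T1 CAS(6→7) fails; counter now 7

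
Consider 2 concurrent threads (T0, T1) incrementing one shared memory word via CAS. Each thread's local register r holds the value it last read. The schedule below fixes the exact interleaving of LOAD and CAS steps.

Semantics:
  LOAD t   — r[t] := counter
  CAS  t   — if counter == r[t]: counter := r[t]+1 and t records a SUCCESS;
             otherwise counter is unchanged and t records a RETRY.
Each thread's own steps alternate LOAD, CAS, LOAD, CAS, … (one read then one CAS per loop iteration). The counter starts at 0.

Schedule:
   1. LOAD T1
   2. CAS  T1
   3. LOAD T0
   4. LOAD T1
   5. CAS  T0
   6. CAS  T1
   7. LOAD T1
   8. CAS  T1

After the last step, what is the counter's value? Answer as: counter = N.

counter = 3

#1 T1 reads 0
#2 T1 CAS(0→1) writes; counter now 1
#3 T0 reads 1
#4 T1 reads 1
#5 T0 CAS(1→2) writes; counter now 2
#6 T1 CAS(1→2) fails; counter now 2
#7 T1 reads 2
#8 T1 CAS(2→3) writes; counter now 3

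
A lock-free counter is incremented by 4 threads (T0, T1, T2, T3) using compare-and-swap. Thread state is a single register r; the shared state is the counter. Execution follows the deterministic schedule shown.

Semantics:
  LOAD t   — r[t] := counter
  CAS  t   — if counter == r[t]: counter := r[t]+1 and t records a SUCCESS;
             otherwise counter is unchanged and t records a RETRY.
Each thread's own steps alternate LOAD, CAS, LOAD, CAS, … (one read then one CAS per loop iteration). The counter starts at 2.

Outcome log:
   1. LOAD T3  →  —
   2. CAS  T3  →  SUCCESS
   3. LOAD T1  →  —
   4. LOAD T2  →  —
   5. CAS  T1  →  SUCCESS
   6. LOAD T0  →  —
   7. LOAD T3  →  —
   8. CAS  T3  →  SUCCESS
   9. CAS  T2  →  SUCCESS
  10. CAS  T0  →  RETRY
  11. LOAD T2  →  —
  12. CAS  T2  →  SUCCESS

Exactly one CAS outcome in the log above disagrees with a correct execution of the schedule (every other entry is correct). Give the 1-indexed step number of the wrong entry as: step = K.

step = 9

Correct run:
T3 LOAD — after: cnt=2, r=2 — load
T3 CAS — after: cnt=3, r=2 — ok
T1 LOAD — after: cnt=3, r=3 — load
T2 LOAD — after: cnt=3, r=3 — load
T1 CAS — after: cnt=4, r=3 — ok
T0 LOAD — after: cnt=4, r=4 — load
T3 LOAD — after: cnt=4, r=4 — load
T3 CAS — after: cnt=5, r=4 — ok
T2 CAS — after: cnt=5, r=3 — retry
T0 CAS — after: cnt=5, r=4 — retry
T2 LOAD — after: cnt=5, r=5 — load
T2 CAS — after: cnt=6, r=5 — ok
Mismatch at 9.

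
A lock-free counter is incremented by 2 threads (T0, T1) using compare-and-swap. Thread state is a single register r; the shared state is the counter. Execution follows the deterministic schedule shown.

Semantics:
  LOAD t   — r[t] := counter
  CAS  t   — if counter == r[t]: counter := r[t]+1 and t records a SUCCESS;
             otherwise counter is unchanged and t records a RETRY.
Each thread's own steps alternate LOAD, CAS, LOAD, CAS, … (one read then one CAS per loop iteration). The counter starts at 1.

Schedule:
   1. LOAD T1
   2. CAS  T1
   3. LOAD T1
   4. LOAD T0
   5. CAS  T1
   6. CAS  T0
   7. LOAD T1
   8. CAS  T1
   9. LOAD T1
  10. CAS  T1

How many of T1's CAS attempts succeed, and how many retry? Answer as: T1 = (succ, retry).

T1 = (4, 0)

1. LOAD T1 → mem=1 r[T1]=1 [LOAD]
2. CAS T1 → mem=2 r[T1]=1 [OK]
3. LOAD T1 → mem=2 r[T1]=2 [LOAD]
4. LOAD T0 → mem=2 r[T0]=2 [LOAD]
5. CAS T1 → mem=3 r[T1]=2 [OK]
6. CAS T0 → mem=3 r[T0]=2 [RETRY]
7. LOAD T1 → mem=3 r[T1]=3 [LOAD]
8. CAS T1 → mem=4 r[T1]=3 [OK]
9. LOAD T1 → mem=4 r[T1]=4 [LOAD]
10. CAS T1 → mem=5 r[T1]=4 [OK]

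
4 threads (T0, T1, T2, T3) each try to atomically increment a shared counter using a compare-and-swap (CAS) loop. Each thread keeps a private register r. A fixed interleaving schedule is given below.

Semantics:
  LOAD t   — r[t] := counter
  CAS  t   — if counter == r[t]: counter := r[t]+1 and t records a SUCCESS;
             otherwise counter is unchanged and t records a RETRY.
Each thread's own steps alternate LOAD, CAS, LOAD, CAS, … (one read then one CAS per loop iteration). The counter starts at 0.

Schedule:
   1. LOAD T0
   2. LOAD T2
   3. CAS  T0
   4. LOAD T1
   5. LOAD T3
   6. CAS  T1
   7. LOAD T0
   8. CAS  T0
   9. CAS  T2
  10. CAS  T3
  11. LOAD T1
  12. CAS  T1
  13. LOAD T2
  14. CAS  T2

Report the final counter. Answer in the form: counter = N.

step 1: T0 LOAD ⇒ load; ctr=0 reg=0
step 2: T2 LOAD ⇒ load; ctr=0 reg=0
step 3: T0 CAS ⇒ ok; ctr=1 reg=0
step 4: T1 LOAD ⇒ load; ctr=1 reg=1
step 5: T3 LOAD ⇒ load; ctr=1 reg=1
step 6: T1 CAS ⇒ ok; ctr=2 reg=1
step 7: T0 LOAD ⇒ load; ctr=2 reg=2
step 8: T0 CAS ⇒ ok; ctr=3 reg=2
step 9: T2 CAS ⇒ retry; ctr=3 reg=0
step 10: T3 CAS ⇒ retry; ctr=3 reg=1
step 11: T1 LOAD ⇒ load; ctr=3 reg=3
step 12: T1 CAS ⇒ ok; ctr=4 reg=3
step 13: T2 LOAD ⇒ load; ctr=4 reg=4
step 14: T2 CAS ⇒ ok; ctr=5 reg=4

counter = 5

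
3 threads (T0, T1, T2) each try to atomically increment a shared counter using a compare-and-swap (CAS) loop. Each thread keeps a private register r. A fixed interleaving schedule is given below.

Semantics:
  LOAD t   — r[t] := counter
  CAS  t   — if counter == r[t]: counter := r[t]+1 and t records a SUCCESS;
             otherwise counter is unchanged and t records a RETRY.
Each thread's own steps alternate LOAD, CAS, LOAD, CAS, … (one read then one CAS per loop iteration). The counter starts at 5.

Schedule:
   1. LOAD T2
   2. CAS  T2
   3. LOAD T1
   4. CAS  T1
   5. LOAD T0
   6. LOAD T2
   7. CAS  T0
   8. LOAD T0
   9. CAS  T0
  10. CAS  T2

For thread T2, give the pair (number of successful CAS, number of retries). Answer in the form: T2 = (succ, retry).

T2 = (1, 1)

T2 LOAD — after: cnt=5, r=5 — load
T2 CAS — after: cnt=6, r=5 — ok
T1 LOAD — after: cnt=6, r=6 — load
T1 CAS — after: cnt=7, r=6 — ok
T0 LOAD — after: cnt=7, r=7 — load
T2 LOAD — after: cnt=7, r=7 — load
T0 CAS — after: cnt=8, r=7 — ok
T0 LOAD — after: cnt=8, r=8 — load
T0 CAS — after: cnt=9, r=8 — ok
T2 CAS — after: cnt=9, r=7 — retry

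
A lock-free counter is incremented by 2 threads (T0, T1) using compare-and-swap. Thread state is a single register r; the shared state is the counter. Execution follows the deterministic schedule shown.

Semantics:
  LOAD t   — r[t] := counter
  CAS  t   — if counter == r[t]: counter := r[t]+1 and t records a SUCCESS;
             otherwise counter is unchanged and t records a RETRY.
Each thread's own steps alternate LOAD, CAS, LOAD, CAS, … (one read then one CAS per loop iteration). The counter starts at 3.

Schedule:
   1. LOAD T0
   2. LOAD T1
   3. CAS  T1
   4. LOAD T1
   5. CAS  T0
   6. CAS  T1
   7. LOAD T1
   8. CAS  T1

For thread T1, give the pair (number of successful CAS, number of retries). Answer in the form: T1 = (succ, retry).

   1) LOAD T0:  M=3  r_T0=3
   2) LOAD T1:  M=3  r_T1=3
   3) CAS  T1:  M=4  r_T1=3 ✓
   4) LOAD T1:  M=4  r_T1=4
   5) CAS  T0:  M=4  r_T0=3 ✗
   6) CAS  T1:  M=5  r_T1=4 ✓
   7) LOAD T1:  M=5  r_T1=5
   8) CAS  T1:  M=6  r_T1=5 ✓

T1 = (3, 0)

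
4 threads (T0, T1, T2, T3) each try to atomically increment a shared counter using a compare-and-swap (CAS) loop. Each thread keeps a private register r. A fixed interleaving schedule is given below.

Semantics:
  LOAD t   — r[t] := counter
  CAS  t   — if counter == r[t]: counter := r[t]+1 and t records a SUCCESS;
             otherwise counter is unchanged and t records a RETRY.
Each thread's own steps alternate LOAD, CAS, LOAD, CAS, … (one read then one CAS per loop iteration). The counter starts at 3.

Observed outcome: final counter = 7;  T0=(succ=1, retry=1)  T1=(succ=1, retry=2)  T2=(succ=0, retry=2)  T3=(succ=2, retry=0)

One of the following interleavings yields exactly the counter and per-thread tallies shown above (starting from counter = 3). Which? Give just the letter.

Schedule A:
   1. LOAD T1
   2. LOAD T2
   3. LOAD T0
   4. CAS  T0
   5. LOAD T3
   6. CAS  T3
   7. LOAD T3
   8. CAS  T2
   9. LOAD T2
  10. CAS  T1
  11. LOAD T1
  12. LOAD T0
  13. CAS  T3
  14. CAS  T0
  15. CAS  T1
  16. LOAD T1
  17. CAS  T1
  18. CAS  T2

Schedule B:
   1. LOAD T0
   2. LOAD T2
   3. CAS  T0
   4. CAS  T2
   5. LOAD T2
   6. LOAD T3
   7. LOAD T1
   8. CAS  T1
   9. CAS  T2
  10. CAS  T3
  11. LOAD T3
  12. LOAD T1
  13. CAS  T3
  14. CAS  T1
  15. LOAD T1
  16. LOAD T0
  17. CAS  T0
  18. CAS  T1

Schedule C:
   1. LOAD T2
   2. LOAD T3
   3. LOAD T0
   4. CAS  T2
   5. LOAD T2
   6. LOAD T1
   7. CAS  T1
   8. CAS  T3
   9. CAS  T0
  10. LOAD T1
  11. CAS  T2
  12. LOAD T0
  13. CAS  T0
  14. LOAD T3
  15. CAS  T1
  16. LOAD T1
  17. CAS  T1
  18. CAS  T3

A

Run A:
1. LOAD T1 → mem=3 r[T1]=3 [LOAD]
2. LOAD T2 → mem=3 r[T2]=3 [LOAD]
3. LOAD T0 → mem=3 r[T0]=3 [LOAD]
4. CAS T0 → mem=4 r[T0]=3 [OK]
5. LOAD T3 → mem=4 r[T3]=4 [LOAD]
6. CAS T3 → mem=5 r[T3]=4 [OK]
7. LOAD T3 → mem=5 r[T3]=5 [LOAD]
8. CAS T2 → mem=5 r[T2]=3 [RETRY]
9. LOAD T2 → mem=5 r[T2]=5 [LOAD]
10. CAS T1 → mem=5 r[T1]=3 [RETRY]
11. LOAD T1 → mem=5 r[T1]=5 [LOAD]
12. LOAD T0 → mem=5 r[T0]=5 [LOAD]
13. CAS T3 → mem=6 r[T3]=5 [OK]
14. CAS T0 → mem=6 r[T0]=5 [RETRY]
15. CAS T1 → mem=6 r[T1]=5 [RETRY]
16. LOAD T1 → mem=6 r[T1]=6 [LOAD]
17. CAS T1 → mem=7 r[T1]=6 [OK]
18. CAS T2 → mem=7 r[T2]=5 [RETRY]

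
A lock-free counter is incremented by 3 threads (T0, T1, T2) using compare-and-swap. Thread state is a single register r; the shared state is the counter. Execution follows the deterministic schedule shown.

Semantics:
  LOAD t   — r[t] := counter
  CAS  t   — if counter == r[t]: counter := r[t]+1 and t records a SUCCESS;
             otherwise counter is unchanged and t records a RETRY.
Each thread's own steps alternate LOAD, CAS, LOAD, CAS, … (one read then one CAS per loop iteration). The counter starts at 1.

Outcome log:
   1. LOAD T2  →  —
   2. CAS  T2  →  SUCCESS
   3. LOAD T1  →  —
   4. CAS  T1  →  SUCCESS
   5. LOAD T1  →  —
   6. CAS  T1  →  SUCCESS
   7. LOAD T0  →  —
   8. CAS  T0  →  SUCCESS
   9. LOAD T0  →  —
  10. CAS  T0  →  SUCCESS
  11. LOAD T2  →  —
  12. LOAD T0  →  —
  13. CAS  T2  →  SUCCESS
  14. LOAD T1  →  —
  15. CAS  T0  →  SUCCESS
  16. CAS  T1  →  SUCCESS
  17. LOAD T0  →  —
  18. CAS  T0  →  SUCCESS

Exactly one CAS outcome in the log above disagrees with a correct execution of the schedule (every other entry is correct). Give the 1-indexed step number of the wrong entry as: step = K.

Re-executing:
1. LOAD T2 → mem=1 r[T2]=1 [LOAD]
2. CAS T2 → mem=2 r[T2]=1 [OK]
3. LOAD T1 → mem=2 r[T1]=2 [LOAD]
4. CAS T1 → mem=3 r[T1]=2 [OK]
5. LOAD T1 → mem=3 r[T1]=3 [LOAD]
6. CAS T1 → mem=4 r[T1]=3 [OK]
7. LOAD T0 → mem=4 r[T0]=4 [LOAD]
8. CAS T0 → mem=5 r[T0]=4 [OK]
9. LOAD T0 → mem=5 r[T0]=5 [LOAD]
10. CAS T0 → mem=6 r[T0]=5 [OK]
11. LOAD T2 → mem=6 r[T2]=6 [LOAD]
12. LOAD T0 → mem=6 r[T0]=6 [LOAD]
13. CAS T2 → mem=7 r[T2]=6 [OK]
14. LOAD T1 → mem=7 r[T1]=7 [LOAD]
15. CAS T0 → mem=7 r[T0]=6 [RETRY]
16. CAS T1 → mem=8 r[T1]=7 [OK]
17. LOAD T0 → mem=8 r[T0]=8 [LOAD]
18. CAS T0 → mem=9 r[T0]=8 [OK]
Log disagrees first at step 15.

step = 15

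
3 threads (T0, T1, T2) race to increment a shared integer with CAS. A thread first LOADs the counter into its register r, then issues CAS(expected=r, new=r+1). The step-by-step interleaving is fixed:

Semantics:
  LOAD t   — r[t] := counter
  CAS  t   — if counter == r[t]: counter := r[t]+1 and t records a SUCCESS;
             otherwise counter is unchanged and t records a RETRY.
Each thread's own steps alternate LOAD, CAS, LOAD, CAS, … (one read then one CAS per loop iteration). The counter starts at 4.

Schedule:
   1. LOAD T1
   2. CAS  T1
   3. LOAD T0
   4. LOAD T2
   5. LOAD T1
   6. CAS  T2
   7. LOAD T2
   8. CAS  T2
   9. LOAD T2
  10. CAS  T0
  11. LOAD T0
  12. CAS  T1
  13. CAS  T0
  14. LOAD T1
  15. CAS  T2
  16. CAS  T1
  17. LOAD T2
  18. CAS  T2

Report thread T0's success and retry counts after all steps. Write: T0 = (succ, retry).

[1] T1.load  rd  (counter 4, T1.r 4)
[2] T1.cas  hit  (counter 5, T1.r 4)
[3] T0.load  rd  (counter 5, T0.r 5)
[4] T2.load  rd  (counter 5, T2.r 5)
[5] T1.load  rd  (counter 5, T1.r 5)
[6] T2.cas  hit  (counter 6, T2.r 5)
[7] T2.load  rd  (counter 6, T2.r 6)
[8] T2.cas  hit  (counter 7, T2.r 6)
[9] T2.load  rd  (counter 7, T2.r 7)
[10] T0.cas  miss  (counter 7, T0.r 5)
[11] T0.load  rd  (counter 7, T0.r 7)
[12] T1.cas  miss  (counter 7, T1.r 5)
[13] T0.cas  hit  (counter 8, T0.r 7)
[14] T1.load  rd  (counter 8, T1.r 8)
[15] T2.cas  miss  (counter 8, T2.r 7)
[16] T1.cas  hit  (counter 9, T1.r 8)
[17] T2.load  rd  (counter 9, T2.r 9)
[18] T2.cas  hit  (counter 10, T2.r 9)

T0 = (1, 1)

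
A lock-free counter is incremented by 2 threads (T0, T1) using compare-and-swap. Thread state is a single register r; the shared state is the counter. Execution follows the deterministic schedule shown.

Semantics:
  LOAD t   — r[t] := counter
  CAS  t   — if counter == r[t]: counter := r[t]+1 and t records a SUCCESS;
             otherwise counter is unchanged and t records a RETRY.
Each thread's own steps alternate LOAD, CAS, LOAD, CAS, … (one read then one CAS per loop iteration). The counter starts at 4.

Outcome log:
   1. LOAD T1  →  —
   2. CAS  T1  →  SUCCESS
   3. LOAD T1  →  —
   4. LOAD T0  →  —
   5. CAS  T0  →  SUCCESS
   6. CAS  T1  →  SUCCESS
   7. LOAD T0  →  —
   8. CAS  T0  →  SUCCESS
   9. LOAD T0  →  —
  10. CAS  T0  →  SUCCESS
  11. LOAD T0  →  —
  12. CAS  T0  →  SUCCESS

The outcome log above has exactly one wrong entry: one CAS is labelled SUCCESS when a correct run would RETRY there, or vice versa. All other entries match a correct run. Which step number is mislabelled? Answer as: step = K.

Re-executing:
1. LOAD T1 → mem=4 r[T1]=4 [LOAD]
2. CAS T1 → mem=5 r[T1]=4 [OK]
3. LOAD T1 → mem=5 r[T1]=5 [LOAD]
4. LOAD T0 → mem=5 r[T0]=5 [LOAD]
5. CAS T0 → mem=6 r[T0]=5 [OK]
6. CAS T1 → mem=6 r[T1]=5 [RETRY]
7. LOAD T0 → mem=6 r[T0]=6 [LOAD]
8. CAS T0 → mem=7 r[T0]=6 [OK]
9. LOAD T0 → mem=7 r[T0]=7 [LOAD]
10. CAS T0 → mem=8 r[T0]=7 [OK]
11. LOAD T0 → mem=8 r[T0]=8 [LOAD]
12. CAS T0 → mem=9 r[T0]=8 [OK]
Log disagrees first at step 6.

step = 6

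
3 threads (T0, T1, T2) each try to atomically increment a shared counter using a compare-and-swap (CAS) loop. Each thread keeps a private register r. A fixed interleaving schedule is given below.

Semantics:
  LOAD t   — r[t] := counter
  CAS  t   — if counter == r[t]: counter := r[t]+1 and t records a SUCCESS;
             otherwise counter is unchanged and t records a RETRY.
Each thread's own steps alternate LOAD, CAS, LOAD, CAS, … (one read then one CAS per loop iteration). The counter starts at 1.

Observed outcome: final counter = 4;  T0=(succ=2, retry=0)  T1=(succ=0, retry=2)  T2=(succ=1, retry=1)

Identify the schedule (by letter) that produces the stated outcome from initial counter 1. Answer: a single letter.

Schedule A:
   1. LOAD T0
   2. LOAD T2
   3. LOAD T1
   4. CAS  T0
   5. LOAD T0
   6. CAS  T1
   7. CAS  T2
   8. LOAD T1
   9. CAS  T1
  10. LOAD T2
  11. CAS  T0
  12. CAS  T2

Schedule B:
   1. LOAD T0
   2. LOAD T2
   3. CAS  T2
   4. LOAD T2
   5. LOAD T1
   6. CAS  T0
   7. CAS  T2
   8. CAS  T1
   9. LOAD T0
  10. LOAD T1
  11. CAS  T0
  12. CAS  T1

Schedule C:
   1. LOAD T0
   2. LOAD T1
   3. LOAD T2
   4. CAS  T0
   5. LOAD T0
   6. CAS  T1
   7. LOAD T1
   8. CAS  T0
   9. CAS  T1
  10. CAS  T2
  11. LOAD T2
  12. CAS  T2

Run C:
   1) LOAD T0:  M=1  r_T0=1
   2) LOAD T1:  M=1  r_T1=1
   3) LOAD T2:  M=1  r_T2=1
   4) CAS  T0:  M=2  r_T0=1 ✓
   5) LOAD T0:  M=2  r_T0=2
   6) CAS  T1:  M=2  r_T1=1 ✗
   7) LOAD T1:  M=2  r_T1=2
   8) CAS  T0:  M=3  r_T0=2 ✓
   9) CAS  T1:  M=3  r_T1=2 ✗
  10) CAS  T2:  M=3  r_T2=1 ✗
  11) LOAD T2:  M=3  r_T2=3
  12) CAS  T2:  M=4  r_T2=3 ✓

C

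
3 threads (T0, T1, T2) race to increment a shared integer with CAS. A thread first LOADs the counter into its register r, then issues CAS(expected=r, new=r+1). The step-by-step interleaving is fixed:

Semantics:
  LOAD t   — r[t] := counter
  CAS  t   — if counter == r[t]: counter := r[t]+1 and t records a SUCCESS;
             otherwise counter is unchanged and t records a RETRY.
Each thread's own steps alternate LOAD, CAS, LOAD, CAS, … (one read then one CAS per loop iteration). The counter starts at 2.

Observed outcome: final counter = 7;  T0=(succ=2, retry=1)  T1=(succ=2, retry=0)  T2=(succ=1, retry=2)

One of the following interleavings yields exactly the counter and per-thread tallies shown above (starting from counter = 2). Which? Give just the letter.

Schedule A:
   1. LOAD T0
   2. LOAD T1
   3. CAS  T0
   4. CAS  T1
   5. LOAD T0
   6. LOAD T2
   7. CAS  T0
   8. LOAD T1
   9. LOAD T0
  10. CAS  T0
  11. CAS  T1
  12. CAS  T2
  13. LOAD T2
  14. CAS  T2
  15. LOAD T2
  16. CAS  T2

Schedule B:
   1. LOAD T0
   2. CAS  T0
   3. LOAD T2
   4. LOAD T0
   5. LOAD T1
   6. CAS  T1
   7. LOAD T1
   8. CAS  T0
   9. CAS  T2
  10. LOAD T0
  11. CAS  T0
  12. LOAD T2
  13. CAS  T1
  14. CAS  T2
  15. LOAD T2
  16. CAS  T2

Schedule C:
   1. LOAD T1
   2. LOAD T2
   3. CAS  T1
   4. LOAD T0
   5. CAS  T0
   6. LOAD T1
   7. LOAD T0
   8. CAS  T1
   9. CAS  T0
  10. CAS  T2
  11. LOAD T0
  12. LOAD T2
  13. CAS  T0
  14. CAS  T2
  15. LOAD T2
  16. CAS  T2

C

Run C:
step 1: T1 LOAD ⇒ load; ctr=2 reg=2
step 2: T2 LOAD ⇒ load; ctr=2 reg=2
step 3: T1 CAS ⇒ ok; ctr=3 reg=2
step 4: T0 LOAD ⇒ load; ctr=3 reg=3
step 5: T0 CAS ⇒ ok; ctr=4 reg=3
step 6: T1 LOAD ⇒ load; ctr=4 reg=4
step 7: T0 LOAD ⇒ load; ctr=4 reg=4
step 8: T1 CAS ⇒ ok; ctr=5 reg=4
step 9: T0 CAS ⇒ retry; ctr=5 reg=4
step 10: T2 CAS ⇒ retry; ctr=5 reg=2
step 11: T0 LOAD ⇒ load; ctr=5 reg=5
step 12: T2 LOAD ⇒ load; ctr=5 reg=5
step 13: T0 CAS ⇒ ok; ctr=6 reg=5
step 14: T2 CAS ⇒ retry; ctr=6 reg=5
step 15: T2 LOAD ⇒ load; ctr=6 reg=6
step 16: T2 CAS ⇒ ok; ctr=7 reg=6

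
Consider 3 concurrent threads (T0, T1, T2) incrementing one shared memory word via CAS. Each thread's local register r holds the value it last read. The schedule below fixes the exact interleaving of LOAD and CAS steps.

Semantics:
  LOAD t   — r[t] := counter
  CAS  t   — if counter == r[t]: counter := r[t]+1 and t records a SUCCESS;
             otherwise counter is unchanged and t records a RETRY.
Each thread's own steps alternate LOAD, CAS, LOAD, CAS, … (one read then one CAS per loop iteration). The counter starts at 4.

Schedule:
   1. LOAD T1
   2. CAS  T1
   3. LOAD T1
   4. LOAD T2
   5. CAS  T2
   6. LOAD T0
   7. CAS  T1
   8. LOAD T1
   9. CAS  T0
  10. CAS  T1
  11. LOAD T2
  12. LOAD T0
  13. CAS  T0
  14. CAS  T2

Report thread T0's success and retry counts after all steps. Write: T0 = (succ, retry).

   1) LOAD T1:  M=4  r_T1=4
   2) CAS  T1:  M=5  r_T1=4 ✓
   3) LOAD T1:  M=5  r_T1=5
   4) LOAD T2:  M=5  r_T2=5
   5) CAS  T2:  M=6  r_T2=5 ✓
   6) LOAD T0:  M=6  r_T0=6
   7) CAS  T1:  M=6  r_T1=5 ✗
   8) LOAD T1:  M=6  r_T1=6
   9) CAS  T0:  M=7  r_T0=6 ✓
  10) CAS  T1:  M=7  r_T1=6 ✗
  11) LOAD T2:  M=7  r_T2=7
  12) LOAD T0:  M=7  r_T0=7
  13) CAS  T0:  M=8  r_T0=7 ✓
  14) CAS  T2:  M=8  r_T2=7 ✗

T0 = (2, 0)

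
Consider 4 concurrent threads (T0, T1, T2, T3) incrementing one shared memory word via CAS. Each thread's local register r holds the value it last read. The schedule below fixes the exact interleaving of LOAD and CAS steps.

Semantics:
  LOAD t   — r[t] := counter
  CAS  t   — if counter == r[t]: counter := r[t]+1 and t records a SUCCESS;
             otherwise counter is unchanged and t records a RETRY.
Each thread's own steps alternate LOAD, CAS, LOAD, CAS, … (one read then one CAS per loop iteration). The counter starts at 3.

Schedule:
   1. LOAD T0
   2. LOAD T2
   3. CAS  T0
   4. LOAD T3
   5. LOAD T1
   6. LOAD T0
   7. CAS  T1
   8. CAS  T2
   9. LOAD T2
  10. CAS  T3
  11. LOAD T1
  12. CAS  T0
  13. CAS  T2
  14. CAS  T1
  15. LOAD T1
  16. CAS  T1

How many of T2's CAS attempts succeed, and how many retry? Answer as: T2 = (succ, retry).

T2 = (1, 1)

step 1: T0 LOAD ⇒ load; ctr=3 reg=3
step 2: T2 LOAD ⇒ load; ctr=3 reg=3
step 3: T0 CAS ⇒ ok; ctr=4 reg=3
step 4: T3 LOAD ⇒ load; ctr=4 reg=4
step 5: T1 LOAD ⇒ load; ctr=4 reg=4
step 6: T0 LOAD ⇒ load; ctr=4 reg=4
step 7: T1 CAS ⇒ ok; ctr=5 reg=4
step 8: T2 CAS ⇒ retry; ctr=5 reg=3
step 9: T2 LOAD ⇒ load; ctr=5 reg=5
step 10: T3 CAS ⇒ retry; ctr=5 reg=4
step 11: T1 LOAD ⇒ load; ctr=5 reg=5
step 12: T0 CAS ⇒ retry; ctr=5 reg=4
step 13: T2 CAS ⇒ ok; ctr=6 reg=5
step 14: T1 CAS ⇒ retry; ctr=6 reg=5
step 15: T1 LOAD ⇒ load; ctr=6 reg=6
step 16: T1 CAS ⇒ ok; ctr=7 reg=6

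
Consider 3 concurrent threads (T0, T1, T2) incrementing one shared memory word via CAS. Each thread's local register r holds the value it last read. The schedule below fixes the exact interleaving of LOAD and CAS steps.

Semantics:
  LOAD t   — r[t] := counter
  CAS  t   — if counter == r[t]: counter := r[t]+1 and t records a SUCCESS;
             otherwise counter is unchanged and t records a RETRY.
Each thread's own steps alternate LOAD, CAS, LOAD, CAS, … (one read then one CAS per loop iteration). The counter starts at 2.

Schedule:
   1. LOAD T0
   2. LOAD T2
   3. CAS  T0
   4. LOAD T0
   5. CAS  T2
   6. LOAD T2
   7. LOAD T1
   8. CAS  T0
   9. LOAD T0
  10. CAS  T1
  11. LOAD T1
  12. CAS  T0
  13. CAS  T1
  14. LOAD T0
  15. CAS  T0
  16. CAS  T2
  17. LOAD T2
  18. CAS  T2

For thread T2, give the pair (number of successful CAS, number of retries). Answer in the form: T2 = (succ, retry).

T2 = (1, 2)

step 1: T0 LOAD ⇒ load; ctr=2 reg=2
step 2: T2 LOAD ⇒ load; ctr=2 reg=2
step 3: T0 CAS ⇒ ok; ctr=3 reg=2
step 4: T0 LOAD ⇒ load; ctr=3 reg=3
step 5: T2 CAS ⇒ retry; ctr=3 reg=2
step 6: T2 LOAD ⇒ load; ctr=3 reg=3
step 7: T1 LOAD ⇒ load; ctr=3 reg=3
step 8: T0 CAS ⇒ ok; ctr=4 reg=3
step 9: T0 LOAD ⇒ load; ctr=4 reg=4
step 10: T1 CAS ⇒ retry; ctr=4 reg=3
step 11: T1 LOAD ⇒ load; ctr=4 reg=4
step 12: T0 CAS ⇒ ok; ctr=5 reg=4
step 13: T1 CAS ⇒ retry; ctr=5 reg=4
step 14: T0 LOAD ⇒ load; ctr=5 reg=5
step 15: T0 CAS ⇒ ok; ctr=6 reg=5
step 16: T2 CAS ⇒ retry; ctr=6 reg=3
step 17: T2 LOAD ⇒ load; ctr=6 reg=6
step 18: T2 CAS ⇒ ok; ctr=7 reg=6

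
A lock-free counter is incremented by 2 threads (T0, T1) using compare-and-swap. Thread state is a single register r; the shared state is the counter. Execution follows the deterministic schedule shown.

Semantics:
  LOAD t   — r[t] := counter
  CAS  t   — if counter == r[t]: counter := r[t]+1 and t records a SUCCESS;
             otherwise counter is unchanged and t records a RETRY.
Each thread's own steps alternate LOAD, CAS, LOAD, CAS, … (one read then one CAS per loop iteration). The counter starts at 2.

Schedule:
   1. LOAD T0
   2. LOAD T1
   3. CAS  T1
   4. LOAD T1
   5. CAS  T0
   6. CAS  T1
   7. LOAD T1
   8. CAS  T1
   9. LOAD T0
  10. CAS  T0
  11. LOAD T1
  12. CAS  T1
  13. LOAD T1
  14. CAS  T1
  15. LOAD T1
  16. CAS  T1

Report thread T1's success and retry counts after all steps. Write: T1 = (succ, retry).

step 1: T0 LOAD ⇒ load; ctr=2 reg=2
step 2: T1 LOAD ⇒ load; ctr=2 reg=2
step 3: T1 CAS ⇒ ok; ctr=3 reg=2
step 4: T1 LOAD ⇒ load; ctr=3 reg=3
step 5: T0 CAS ⇒ retry; ctr=3 reg=2
step 6: T1 CAS ⇒ ok; ctr=4 reg=3
step 7: T1 LOAD ⇒ load; ctr=4 reg=4
step 8: T1 CAS ⇒ ok; ctr=5 reg=4
step 9: T0 LOAD ⇒ load; ctr=5 reg=5
step 10: T0 CAS ⇒ ok; ctr=6 reg=5
step 11: T1 LOAD ⇒ load; ctr=6 reg=6
step 12: T1 CAS ⇒ ok; ctr=7 reg=6
step 13: T1 LOAD ⇒ load; ctr=7 reg=7
step 14: T1 CAS ⇒ ok; ctr=8 reg=7
step 15: T1 LOAD ⇒ load; ctr=8 reg=8
step 16: T1 CAS ⇒ ok; ctr=9 reg=8

T1 = (6, 0)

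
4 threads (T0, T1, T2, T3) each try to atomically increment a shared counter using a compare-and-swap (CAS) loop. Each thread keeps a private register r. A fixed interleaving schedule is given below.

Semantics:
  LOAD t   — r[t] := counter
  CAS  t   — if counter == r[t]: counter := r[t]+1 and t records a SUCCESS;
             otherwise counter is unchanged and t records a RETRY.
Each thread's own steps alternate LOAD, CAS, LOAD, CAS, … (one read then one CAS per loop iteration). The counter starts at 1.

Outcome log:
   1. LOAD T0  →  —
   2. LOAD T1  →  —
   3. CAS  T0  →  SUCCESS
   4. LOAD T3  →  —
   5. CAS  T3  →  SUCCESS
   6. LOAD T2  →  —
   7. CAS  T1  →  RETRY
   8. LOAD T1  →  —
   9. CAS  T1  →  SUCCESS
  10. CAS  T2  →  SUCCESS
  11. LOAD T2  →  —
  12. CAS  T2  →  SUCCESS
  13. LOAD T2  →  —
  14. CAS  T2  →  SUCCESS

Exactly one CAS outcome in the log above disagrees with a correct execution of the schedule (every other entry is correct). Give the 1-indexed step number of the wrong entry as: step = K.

step = 10

Correct run:
1. LOAD T0 → mem=1 r[T0]=1 [LOAD]
2. LOAD T1 → mem=1 r[T1]=1 [LOAD]
3. CAS T0 → mem=2 r[T0]=1 [OK]
4. LOAD T3 → mem=2 r[T3]=2 [LOAD]
5. CAS T3 → mem=3 r[T3]=2 [OK]
6. LOAD T2 → mem=3 r[T2]=3 [LOAD]
7. CAS T1 → mem=3 r[T1]=1 [RETRY]
8. LOAD T1 → mem=3 r[T1]=3 [LOAD]
9. CAS T1 → mem=4 r[T1]=3 [OK]
10. CAS T2 → mem=4 r[T2]=3 [RETRY]
11. LOAD T2 → mem=4 r[T2]=4 [LOAD]
12. CAS T2 → mem=5 r[T2]=4 [OK]
13. LOAD T2 → mem=5 r[T2]=5 [LOAD]
14. CAS T2 → mem=6 r[T2]=5 [OK]
Flip is step 10.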